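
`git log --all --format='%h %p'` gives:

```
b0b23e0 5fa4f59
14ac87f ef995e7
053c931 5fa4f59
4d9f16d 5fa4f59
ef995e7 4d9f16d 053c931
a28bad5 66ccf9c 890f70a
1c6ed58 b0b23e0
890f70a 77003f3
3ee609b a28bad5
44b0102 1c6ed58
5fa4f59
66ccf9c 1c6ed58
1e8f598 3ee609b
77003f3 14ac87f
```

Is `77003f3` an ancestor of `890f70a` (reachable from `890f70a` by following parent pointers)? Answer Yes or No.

Yes

Ancestors of 890f70a (commits reachable by following parents): {053c931, 14ac87f, 4d9f16d, 5fa4f59, 77003f3, 890f70a, ef995e7}.
77003f3 is in that set, so it is an ancestor of 890f70a.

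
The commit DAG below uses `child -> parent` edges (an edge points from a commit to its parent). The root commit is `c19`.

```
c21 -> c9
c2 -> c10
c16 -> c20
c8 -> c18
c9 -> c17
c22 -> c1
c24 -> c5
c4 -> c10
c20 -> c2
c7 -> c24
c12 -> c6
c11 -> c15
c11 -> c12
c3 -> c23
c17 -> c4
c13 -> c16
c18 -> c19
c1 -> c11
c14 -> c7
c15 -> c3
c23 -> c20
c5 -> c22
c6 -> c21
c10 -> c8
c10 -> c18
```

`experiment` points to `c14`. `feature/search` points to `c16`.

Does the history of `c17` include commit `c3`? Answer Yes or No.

No

Ancestors of c17: {c10, c17, c18, c19, c4, c8}.
c3 is not in that set, so it is not an ancestor of c17.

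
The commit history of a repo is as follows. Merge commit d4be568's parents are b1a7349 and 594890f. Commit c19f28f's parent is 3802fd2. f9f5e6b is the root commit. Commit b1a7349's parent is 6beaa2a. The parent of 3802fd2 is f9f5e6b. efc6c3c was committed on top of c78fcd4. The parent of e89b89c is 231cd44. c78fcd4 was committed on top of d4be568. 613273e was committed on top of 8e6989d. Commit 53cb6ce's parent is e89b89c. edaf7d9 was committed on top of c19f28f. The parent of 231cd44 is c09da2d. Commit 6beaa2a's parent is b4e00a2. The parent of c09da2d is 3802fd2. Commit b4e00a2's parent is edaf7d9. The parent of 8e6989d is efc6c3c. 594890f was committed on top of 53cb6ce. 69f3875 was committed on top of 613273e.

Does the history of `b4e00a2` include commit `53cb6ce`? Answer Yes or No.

Ancestors of b4e00a2: {3802fd2, b4e00a2, c19f28f, edaf7d9, f9f5e6b}.
53cb6ce is not in that set, so it is not an ancestor of b4e00a2.

No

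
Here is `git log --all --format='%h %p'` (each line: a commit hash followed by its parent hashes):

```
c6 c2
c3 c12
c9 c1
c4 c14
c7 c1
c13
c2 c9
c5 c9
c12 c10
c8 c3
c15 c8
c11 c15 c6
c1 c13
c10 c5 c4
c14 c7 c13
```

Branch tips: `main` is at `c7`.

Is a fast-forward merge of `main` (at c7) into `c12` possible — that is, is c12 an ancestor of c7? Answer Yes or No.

A fast-forward from c12 to c7 is possible iff c12 is an ancestor of c7.
Ancestors of c7: {c1, c13, c7}.
c12 is not among them, so fast-forward is not possible.

No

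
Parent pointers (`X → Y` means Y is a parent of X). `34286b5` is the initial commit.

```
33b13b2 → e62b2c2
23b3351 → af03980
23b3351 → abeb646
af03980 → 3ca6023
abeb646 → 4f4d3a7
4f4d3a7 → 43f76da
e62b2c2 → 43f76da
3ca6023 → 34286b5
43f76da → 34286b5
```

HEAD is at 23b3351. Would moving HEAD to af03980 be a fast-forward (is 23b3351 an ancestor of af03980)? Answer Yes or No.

A fast-forward from 23b3351 to af03980 is possible iff 23b3351 is an ancestor of af03980.
Ancestors of af03980: {34286b5, 3ca6023, af03980}.
23b3351 is not among them, so fast-forward is not possible.

No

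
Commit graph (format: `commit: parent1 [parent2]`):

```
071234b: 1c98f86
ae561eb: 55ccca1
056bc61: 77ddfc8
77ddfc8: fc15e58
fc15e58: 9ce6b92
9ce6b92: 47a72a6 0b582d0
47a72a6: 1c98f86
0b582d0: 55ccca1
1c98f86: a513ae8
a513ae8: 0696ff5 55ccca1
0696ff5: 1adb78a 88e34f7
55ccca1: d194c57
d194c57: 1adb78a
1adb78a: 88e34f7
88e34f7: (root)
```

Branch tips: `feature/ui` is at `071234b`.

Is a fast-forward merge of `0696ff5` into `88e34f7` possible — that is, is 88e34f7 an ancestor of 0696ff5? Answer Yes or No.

Yes

A fast-forward from 88e34f7 to 0696ff5 is possible iff 88e34f7 is an ancestor of 0696ff5.
Ancestors of 0696ff5: {0696ff5, 1adb78a, 88e34f7}.
88e34f7 is among them, so fast-forward is possible.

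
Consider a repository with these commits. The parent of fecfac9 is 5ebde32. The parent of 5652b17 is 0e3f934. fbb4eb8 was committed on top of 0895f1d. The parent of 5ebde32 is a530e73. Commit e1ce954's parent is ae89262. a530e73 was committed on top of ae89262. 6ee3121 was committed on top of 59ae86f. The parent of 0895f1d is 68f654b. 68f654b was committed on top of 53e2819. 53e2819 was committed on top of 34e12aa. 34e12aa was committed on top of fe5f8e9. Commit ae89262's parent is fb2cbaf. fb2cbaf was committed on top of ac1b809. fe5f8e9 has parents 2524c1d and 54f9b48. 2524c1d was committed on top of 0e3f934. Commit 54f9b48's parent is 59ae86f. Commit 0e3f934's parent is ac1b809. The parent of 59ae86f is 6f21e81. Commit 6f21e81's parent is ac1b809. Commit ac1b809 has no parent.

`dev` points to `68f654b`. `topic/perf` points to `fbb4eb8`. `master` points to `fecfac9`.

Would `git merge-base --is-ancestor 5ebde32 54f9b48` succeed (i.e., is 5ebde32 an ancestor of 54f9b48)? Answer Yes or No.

No

Ancestors of 54f9b48: {54f9b48, 59ae86f, 6f21e81, ac1b809}.
5ebde32 is not in that set, so it is not an ancestor of 54f9b48.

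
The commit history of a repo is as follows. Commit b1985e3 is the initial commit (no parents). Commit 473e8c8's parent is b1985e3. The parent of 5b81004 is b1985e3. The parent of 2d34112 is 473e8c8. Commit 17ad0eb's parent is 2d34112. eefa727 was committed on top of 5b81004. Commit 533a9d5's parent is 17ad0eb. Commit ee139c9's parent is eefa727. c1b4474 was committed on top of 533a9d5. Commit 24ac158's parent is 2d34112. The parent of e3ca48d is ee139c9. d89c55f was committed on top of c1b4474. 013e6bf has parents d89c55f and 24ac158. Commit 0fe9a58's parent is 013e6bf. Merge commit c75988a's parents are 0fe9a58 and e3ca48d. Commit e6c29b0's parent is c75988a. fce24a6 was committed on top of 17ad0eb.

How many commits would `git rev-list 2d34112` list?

Walking parent pointers from 2d34112: reachable set = {2d34112, 473e8c8, b1985e3}.
That is 3 commits.

3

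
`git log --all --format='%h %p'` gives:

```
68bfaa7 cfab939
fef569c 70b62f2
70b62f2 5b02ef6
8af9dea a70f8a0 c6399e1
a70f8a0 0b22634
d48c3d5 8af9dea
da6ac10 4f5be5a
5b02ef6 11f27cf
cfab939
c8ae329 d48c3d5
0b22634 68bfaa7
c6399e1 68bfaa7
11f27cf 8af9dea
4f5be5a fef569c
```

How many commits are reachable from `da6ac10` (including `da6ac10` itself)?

12

Walking parent pointers from da6ac10: reachable set = {0b22634, 11f27cf, 4f5be5a, 5b02ef6, 68bfaa7, 70b62f2, 8af9dea, a70f8a0, c6399e1, cfab939, da6ac10, fef569c}.
That is 12 commits.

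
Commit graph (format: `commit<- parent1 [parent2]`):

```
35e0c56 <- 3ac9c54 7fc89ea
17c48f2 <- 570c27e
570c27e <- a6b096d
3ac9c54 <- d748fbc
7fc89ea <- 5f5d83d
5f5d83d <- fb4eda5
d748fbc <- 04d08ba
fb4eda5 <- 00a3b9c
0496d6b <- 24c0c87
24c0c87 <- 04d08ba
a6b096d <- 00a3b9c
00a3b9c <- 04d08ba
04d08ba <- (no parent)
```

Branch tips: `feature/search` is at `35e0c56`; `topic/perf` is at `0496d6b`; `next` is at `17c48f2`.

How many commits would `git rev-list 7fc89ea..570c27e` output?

Reachable from 570c27e: {00a3b9c, 04d08ba, 570c27e, a6b096d}.
Reachable from 7fc89ea: {00a3b9c, 04d08ba, 5f5d83d, 7fc89ea, fb4eda5}.
In 570c27e's history but not 7fc89ea's: {570c27e, a6b096d} — 2 commits.

2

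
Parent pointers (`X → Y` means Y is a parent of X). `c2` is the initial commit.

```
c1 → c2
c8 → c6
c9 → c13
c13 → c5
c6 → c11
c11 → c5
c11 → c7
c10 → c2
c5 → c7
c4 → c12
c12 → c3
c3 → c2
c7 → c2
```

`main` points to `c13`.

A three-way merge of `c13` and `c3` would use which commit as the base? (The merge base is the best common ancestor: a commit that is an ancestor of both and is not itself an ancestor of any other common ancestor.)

c2

Ancestors of c13: {c13, c2, c5, c7}.
Ancestors of c3: {c2, c3}.
Common ancestors: {c2}.
The only common ancestor is c2, so it is the merge base.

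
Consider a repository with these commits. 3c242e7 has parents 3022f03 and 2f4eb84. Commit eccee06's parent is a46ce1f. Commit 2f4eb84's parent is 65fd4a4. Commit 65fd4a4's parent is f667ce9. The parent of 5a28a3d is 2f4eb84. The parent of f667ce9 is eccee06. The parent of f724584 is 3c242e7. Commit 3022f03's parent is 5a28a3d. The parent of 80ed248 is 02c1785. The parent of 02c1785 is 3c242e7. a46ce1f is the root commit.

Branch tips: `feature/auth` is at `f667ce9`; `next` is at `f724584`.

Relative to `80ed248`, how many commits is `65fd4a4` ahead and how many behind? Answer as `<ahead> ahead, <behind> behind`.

Reachable from 65fd4a4: {65fd4a4, a46ce1f, eccee06, f667ce9}.
Reachable from 80ed248: {02c1785, 2f4eb84, 3022f03, 3c242e7, 5a28a3d, 65fd4a4, 80ed248, a46ce1f, eccee06, f667ce9}.
Only in 65fd4a4's history (ahead): {} — 0.
Only in 80ed248's history (behind): {02c1785, 2f4eb84, 3022f03, 3c242e7, 5a28a3d, 80ed248} — 6.

0 ahead, 6 behind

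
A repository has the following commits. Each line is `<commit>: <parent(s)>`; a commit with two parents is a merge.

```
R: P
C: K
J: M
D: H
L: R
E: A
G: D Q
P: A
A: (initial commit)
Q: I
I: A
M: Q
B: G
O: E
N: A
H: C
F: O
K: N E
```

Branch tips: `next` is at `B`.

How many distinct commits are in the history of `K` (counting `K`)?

Walking parent pointers from K: reachable set = {A, E, K, N}.
That is 4 commits.

4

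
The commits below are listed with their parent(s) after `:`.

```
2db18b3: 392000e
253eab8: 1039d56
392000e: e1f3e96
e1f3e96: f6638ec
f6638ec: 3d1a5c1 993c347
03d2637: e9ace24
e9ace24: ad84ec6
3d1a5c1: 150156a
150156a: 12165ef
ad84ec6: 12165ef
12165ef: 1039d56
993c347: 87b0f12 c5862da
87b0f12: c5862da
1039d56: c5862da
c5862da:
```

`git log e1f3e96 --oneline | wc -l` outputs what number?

Walking parent pointers from e1f3e96: reachable set = {1039d56, 12165ef, 150156a, 3d1a5c1, 87b0f12, 993c347, c5862da, e1f3e96, f6638ec}.
That is 9 commits.

9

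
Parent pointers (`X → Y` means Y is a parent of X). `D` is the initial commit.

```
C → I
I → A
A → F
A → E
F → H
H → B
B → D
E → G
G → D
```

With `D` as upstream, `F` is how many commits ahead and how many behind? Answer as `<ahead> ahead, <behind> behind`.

Reachable from F: {B, D, F, H}.
Reachable from D: {D}.
Only in F's history (ahead): {B, F, H} — 3.
Only in D's history (behind): {} — 0.

3 ahead, 0 behind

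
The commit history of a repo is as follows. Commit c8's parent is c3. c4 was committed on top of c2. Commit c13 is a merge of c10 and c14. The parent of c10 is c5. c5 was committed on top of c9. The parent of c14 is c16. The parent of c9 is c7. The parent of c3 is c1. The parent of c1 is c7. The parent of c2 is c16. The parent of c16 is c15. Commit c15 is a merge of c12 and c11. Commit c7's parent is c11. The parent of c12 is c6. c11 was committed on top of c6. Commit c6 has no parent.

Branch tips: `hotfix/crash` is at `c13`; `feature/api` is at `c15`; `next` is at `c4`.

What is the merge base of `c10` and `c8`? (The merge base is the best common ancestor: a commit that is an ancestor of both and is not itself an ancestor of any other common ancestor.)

c7

Ancestors of c10: {c10, c11, c5, c6, c7, c9}.
Ancestors of c8: {c1, c11, c3, c6, c7, c8}.
Common ancestors: {c11, c6, c7}.
Among these, c7 is not an ancestor of any other common ancestor — it is the merge base.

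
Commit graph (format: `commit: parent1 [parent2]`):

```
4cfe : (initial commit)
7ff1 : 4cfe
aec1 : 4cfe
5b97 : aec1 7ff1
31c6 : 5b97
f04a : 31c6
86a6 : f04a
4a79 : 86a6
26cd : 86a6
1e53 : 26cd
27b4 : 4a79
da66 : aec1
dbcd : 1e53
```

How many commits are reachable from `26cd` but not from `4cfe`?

Reachable from 26cd: {26cd, 31c6, 4cfe, 5b97, 7ff1, 86a6, aec1, f04a}.
Reachable from 4cfe: {4cfe}.
In 26cd's history but not 4cfe's: {26cd, 31c6, 5b97, 7ff1, 86a6, aec1, f04a} — 7 commits.

7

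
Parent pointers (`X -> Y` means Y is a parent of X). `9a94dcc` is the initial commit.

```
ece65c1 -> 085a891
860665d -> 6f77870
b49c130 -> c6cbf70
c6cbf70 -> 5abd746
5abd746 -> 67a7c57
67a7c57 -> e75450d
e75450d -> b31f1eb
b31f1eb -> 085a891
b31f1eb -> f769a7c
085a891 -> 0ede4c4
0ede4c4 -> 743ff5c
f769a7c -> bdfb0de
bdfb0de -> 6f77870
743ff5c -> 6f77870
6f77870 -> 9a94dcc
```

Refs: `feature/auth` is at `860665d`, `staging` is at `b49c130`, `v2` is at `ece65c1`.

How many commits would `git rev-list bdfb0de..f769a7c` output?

Reachable from f769a7c: {6f77870, 9a94dcc, bdfb0de, f769a7c}.
Reachable from bdfb0de: {6f77870, 9a94dcc, bdfb0de}.
In f769a7c's history but not bdfb0de's: {f769a7c} — 1 commit.

1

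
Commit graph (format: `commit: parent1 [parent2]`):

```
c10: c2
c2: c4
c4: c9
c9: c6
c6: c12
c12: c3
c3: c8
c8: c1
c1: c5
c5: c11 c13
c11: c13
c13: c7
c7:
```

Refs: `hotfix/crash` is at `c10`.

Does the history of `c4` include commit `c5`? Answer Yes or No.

Yes

Ancestors of c4 (commits reachable by following parents): {c1, c11, c12, c13, c3, c4, c5, c6, c7, c8, c9}.
c5 is in that set, so it is an ancestor of c4.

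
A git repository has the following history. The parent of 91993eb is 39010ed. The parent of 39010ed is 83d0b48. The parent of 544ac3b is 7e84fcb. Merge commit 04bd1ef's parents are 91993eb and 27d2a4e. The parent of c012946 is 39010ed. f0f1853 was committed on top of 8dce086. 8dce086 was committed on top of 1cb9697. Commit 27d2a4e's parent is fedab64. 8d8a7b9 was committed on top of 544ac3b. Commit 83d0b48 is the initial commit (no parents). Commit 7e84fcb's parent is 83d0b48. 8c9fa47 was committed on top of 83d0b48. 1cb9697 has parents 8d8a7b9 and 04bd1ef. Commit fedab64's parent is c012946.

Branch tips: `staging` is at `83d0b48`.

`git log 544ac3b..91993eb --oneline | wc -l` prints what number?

Reachable from 91993eb: {39010ed, 83d0b48, 91993eb}.
Reachable from 544ac3b: {544ac3b, 7e84fcb, 83d0b48}.
In 91993eb's history but not 544ac3b's: {39010ed, 91993eb} — 2 commits.

2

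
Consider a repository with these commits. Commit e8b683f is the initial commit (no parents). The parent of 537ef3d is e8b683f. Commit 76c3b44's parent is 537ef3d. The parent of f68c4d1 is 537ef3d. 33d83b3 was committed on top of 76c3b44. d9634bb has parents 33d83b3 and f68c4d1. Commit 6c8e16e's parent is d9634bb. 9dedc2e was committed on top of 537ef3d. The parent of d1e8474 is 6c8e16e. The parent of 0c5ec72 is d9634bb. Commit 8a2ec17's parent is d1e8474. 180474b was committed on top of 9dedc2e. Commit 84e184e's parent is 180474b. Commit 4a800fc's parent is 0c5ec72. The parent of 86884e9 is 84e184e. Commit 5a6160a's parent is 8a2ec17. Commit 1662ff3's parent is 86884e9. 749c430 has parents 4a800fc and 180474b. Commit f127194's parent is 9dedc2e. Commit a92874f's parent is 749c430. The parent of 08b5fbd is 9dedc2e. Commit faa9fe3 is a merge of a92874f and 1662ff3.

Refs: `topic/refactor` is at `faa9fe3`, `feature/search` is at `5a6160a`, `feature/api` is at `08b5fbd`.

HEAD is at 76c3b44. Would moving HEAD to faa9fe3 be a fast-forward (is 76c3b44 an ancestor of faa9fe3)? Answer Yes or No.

A fast-forward from 76c3b44 to faa9fe3 is possible iff 76c3b44 is an ancestor of faa9fe3.
Ancestors of faa9fe3: {0c5ec72, 1662ff3, 180474b, 33d83b3, 4a800fc, 537ef3d, 749c430, 76c3b44, 84e184e, 86884e9, 9dedc2e, a92874f, d9634bb, e8b683f, f68c4d1, faa9fe3}.
76c3b44 is among them, so fast-forward is possible.

Yes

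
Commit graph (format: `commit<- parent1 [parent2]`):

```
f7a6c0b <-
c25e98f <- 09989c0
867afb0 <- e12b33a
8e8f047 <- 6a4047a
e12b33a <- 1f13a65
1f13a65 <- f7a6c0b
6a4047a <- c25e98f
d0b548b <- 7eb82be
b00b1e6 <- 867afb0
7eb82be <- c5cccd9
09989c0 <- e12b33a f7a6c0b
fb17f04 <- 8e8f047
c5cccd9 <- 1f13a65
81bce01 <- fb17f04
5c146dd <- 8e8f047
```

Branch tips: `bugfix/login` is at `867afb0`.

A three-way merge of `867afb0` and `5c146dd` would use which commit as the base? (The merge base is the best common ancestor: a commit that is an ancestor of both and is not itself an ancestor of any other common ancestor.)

e12b33a

Ancestors of 867afb0: {1f13a65, 867afb0, e12b33a, f7a6c0b}.
Ancestors of 5c146dd: {09989c0, 1f13a65, 5c146dd, 6a4047a, 8e8f047, c25e98f, e12b33a, f7a6c0b}.
Common ancestors: {1f13a65, e12b33a, f7a6c0b}.
Among these, e12b33a is not an ancestor of any other common ancestor — it is the merge base.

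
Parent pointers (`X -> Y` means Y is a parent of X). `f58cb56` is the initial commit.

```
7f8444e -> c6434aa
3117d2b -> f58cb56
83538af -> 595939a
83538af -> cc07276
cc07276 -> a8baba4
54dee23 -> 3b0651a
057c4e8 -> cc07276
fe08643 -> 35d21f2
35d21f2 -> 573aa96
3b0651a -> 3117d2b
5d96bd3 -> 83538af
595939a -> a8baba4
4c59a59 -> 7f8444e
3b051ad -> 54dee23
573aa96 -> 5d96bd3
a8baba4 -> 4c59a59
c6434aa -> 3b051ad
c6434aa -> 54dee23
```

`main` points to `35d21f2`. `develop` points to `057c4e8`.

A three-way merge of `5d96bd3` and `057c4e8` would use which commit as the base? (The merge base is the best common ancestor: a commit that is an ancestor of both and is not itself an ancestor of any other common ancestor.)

cc07276

Ancestors of 5d96bd3: {3117d2b, 3b051ad, 3b0651a, 4c59a59, 54dee23, 595939a, 5d96bd3, 7f8444e, 83538af, a8baba4, c6434aa, cc07276, f58cb56}.
Ancestors of 057c4e8: {057c4e8, 3117d2b, 3b051ad, 3b0651a, 4c59a59, 54dee23, 7f8444e, a8baba4, c6434aa, cc07276, f58cb56}.
Common ancestors: {3117d2b, 3b051ad, 3b0651a, 4c59a59, 54dee23, 7f8444e, a8baba4, c6434aa, cc07276, f58cb56}.
Among these, cc07276 is not an ancestor of any other common ancestor — it is the merge base.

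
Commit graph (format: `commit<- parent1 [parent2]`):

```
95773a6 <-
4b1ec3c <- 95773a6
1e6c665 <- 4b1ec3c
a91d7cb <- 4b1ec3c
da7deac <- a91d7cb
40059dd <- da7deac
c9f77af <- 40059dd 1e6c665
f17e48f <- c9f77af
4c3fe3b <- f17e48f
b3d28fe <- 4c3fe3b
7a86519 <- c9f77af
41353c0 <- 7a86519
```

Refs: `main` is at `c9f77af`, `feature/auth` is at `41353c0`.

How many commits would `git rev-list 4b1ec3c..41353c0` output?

Reachable from 41353c0: {1e6c665, 40059dd, 41353c0, 4b1ec3c, 7a86519, 95773a6, a91d7cb, c9f77af, da7deac}.
Reachable from 4b1ec3c: {4b1ec3c, 95773a6}.
In 41353c0's history but not 4b1ec3c's: {1e6c665, 40059dd, 41353c0, 7a86519, a91d7cb, c9f77af, da7deac} — 7 commits.

7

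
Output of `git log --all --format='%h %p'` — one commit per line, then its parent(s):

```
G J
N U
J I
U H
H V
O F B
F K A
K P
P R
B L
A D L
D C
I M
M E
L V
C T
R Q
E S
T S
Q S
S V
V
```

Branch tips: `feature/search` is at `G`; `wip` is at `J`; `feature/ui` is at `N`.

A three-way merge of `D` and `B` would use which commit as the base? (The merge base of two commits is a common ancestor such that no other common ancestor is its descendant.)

Ancestors of D: {C, D, S, T, V}.
Ancestors of B: {B, L, V}.
Common ancestors: {V}.
The only common ancestor is V, so it is the merge base.

V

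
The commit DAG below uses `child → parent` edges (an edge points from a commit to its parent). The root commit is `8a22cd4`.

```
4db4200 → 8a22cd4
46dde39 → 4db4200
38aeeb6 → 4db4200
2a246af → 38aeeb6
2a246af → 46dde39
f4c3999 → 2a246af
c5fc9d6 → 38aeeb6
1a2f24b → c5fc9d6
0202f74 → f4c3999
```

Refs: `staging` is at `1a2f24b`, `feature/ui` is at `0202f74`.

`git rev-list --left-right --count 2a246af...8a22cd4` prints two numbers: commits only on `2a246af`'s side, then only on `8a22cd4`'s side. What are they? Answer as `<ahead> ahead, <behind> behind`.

4 ahead, 0 behind

Reachable from 2a246af: {2a246af, 38aeeb6, 46dde39, 4db4200, 8a22cd4}.
Reachable from 8a22cd4: {8a22cd4}.
Only in 2a246af's history (ahead): {2a246af, 38aeeb6, 46dde39, 4db4200} — 4.
Only in 8a22cd4's history (behind): {} — 0.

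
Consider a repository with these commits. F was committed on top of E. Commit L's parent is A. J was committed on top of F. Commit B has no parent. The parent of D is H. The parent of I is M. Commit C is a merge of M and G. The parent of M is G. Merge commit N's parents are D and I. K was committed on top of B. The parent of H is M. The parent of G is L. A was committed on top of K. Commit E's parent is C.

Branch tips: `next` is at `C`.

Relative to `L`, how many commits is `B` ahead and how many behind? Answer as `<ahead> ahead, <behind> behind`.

Reachable from B: {B}.
Reachable from L: {A, B, K, L}.
Only in B's history (ahead): {} — 0.
Only in L's history (behind): {A, K, L} — 3.

0 ahead, 3 behind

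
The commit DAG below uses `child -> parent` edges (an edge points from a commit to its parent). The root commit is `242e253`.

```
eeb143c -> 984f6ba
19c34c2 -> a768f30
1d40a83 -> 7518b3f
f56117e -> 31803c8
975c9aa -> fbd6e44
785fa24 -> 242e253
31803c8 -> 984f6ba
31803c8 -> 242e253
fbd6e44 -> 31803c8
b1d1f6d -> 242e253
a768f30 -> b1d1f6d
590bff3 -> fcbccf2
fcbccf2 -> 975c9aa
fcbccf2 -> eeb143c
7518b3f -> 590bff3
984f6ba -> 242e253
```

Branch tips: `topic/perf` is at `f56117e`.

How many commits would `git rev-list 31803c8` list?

Walking parent pointers from 31803c8: reachable set = {242e253, 31803c8, 984f6ba}.
That is 3 commits.

3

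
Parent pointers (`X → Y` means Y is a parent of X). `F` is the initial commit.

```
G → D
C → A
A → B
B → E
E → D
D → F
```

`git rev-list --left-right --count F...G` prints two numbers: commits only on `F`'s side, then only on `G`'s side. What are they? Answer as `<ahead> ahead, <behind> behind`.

Reachable from F: {F}.
Reachable from G: {D, F, G}.
Only in F's history (ahead): {} — 0.
Only in G's history (behind): {D, G} — 2.

0 ahead, 2 behind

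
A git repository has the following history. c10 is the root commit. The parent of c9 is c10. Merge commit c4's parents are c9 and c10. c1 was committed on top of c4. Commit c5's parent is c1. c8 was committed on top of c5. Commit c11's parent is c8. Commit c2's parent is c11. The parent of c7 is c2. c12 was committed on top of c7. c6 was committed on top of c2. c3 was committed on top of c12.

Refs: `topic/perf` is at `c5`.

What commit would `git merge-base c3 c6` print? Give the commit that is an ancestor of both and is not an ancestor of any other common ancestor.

c2

Ancestors of c3: {c1, c10, c11, c12, c2, c3, c4, c5, c7, c8, c9}.
Ancestors of c6: {c1, c10, c11, c2, c4, c5, c6, c8, c9}.
Common ancestors: {c1, c10, c11, c2, c4, c5, c8, c9}.
Among these, c2 is not an ancestor of any other common ancestor — it is the merge base.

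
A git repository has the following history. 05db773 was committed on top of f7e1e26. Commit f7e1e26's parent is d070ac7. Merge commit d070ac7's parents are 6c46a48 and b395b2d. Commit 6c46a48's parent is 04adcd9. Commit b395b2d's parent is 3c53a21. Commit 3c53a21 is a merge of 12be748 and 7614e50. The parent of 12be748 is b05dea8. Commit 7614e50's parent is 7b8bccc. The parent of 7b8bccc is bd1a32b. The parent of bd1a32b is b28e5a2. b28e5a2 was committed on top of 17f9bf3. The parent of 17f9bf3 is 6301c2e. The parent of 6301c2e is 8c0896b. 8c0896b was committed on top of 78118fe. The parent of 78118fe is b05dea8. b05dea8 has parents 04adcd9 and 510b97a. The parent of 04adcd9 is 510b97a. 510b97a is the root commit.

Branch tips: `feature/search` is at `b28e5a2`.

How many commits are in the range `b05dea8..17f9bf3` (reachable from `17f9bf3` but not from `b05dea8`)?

4

Reachable from 17f9bf3: {04adcd9, 17f9bf3, 510b97a, 6301c2e, 78118fe, 8c0896b, b05dea8}.
Reachable from b05dea8: {04adcd9, 510b97a, b05dea8}.
In 17f9bf3's history but not b05dea8's: {17f9bf3, 6301c2e, 78118fe, 8c0896b} — 4 commits.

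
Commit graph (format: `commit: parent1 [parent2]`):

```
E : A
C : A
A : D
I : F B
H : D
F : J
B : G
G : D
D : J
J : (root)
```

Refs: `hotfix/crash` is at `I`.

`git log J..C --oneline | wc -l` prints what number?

Reachable from C: {A, C, D, J}.
Reachable from J: {J}.
In C's history but not J's: {A, C, D} — 3 commits.

3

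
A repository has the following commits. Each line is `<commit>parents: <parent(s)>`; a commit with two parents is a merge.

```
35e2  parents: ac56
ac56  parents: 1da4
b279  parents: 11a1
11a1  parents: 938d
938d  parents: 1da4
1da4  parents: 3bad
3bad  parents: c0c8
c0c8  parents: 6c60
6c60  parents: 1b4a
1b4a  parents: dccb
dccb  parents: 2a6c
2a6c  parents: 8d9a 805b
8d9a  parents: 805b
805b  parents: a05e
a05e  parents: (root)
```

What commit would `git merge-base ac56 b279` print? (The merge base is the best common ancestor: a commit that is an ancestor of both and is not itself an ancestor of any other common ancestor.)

Ancestors of ac56: {1b4a, 1da4, 2a6c, 3bad, 6c60, 805b, 8d9a, a05e, ac56, c0c8, dccb}.
Ancestors of b279: {11a1, 1b4a, 1da4, 2a6c, 3bad, 6c60, 805b, 8d9a, 938d, a05e, b279, c0c8, dccb}.
Common ancestors: {1b4a, 1da4, 2a6c, 3bad, 6c60, 805b, 8d9a, a05e, c0c8, dccb}.
Among these, 1da4 is not an ancestor of any other common ancestor — it is the merge base.

1da4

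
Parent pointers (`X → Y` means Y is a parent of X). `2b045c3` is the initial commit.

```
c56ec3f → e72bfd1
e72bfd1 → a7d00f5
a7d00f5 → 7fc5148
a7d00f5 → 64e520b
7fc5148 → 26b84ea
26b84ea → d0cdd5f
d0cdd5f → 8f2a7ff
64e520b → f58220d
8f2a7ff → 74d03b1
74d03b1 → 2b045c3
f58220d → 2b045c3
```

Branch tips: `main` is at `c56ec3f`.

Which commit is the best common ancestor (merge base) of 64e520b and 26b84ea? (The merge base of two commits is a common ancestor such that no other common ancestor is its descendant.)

2b045c3

Ancestors of 64e520b: {2b045c3, 64e520b, f58220d}.
Ancestors of 26b84ea: {26b84ea, 2b045c3, 74d03b1, 8f2a7ff, d0cdd5f}.
Common ancestors: {2b045c3}.
The only common ancestor is 2b045c3, so it is the merge base.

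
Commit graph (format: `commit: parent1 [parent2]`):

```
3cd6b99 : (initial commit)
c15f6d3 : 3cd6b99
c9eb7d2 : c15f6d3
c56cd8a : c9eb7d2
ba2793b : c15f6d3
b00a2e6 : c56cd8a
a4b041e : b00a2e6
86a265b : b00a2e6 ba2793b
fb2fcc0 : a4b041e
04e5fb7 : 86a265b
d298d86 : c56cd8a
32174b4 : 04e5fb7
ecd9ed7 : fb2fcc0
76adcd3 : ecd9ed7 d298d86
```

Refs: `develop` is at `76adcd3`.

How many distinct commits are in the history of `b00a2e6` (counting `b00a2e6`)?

5

Walking parent pointers from b00a2e6: reachable set = {3cd6b99, b00a2e6, c15f6d3, c56cd8a, c9eb7d2}.
That is 5 commits.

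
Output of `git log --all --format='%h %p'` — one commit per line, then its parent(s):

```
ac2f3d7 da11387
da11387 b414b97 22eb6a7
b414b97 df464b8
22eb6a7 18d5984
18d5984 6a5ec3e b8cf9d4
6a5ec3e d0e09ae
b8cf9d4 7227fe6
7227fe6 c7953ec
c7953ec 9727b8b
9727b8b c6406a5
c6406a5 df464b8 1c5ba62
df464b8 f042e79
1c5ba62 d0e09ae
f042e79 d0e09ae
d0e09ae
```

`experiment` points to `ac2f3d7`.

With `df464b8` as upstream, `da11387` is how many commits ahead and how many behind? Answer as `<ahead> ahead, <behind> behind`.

11 ahead, 0 behind

Reachable from da11387: {18d5984, 1c5ba62, 22eb6a7, 6a5ec3e, 7227fe6, 9727b8b, b414b97, b8cf9d4, c6406a5, c7953ec, d0e09ae, da11387, df464b8, f042e79}.
Reachable from df464b8: {d0e09ae, df464b8, f042e79}.
Only in da11387's history (ahead): {18d5984, 1c5ba62, 22eb6a7, 6a5ec3e, 7227fe6, 9727b8b, b414b97, b8cf9d4, c6406a5, c7953ec, da11387} — 11.
Only in df464b8's history (behind): {} — 0.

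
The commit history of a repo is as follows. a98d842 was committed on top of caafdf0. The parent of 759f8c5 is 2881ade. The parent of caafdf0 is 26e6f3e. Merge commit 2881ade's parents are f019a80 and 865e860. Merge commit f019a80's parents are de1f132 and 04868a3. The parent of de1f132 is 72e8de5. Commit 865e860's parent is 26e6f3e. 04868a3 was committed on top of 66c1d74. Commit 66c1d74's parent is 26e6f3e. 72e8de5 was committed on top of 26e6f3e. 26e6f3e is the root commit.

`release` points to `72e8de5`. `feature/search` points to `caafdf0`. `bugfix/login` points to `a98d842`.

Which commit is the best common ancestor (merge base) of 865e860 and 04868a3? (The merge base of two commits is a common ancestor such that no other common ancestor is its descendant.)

Ancestors of 865e860: {26e6f3e, 865e860}.
Ancestors of 04868a3: {04868a3, 26e6f3e, 66c1d74}.
Common ancestors: {26e6f3e}.
The only common ancestor is 26e6f3e, so it is the merge base.

26e6f3e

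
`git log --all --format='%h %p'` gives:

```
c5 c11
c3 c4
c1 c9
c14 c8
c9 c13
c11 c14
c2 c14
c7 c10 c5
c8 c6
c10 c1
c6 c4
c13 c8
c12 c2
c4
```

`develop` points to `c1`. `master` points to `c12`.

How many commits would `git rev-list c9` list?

5

Walking parent pointers from c9: reachable set = {c13, c4, c6, c8, c9}.
That is 5 commits.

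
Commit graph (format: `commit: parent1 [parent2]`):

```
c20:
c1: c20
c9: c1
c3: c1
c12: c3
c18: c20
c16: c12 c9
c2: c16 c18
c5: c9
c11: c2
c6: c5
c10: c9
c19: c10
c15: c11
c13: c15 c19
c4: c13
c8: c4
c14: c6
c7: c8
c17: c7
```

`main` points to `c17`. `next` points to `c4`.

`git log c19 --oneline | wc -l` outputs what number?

Walking parent pointers from c19: reachable set = {c1, c10, c19, c20, c9}.
That is 5 commits.

5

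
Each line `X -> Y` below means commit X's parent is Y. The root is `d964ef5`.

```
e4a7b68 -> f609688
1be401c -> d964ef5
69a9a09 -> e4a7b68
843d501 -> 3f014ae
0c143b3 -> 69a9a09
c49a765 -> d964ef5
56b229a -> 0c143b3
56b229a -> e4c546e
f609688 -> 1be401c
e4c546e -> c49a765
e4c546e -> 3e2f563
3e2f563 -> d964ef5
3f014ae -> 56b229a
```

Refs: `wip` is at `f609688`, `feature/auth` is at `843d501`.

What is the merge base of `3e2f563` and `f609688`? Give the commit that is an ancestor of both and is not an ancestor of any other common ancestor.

Ancestors of 3e2f563: {3e2f563, d964ef5}.
Ancestors of f609688: {1be401c, d964ef5, f609688}.
Common ancestors: {d964ef5}.
The only common ancestor is d964ef5, so it is the merge base.

d964ef5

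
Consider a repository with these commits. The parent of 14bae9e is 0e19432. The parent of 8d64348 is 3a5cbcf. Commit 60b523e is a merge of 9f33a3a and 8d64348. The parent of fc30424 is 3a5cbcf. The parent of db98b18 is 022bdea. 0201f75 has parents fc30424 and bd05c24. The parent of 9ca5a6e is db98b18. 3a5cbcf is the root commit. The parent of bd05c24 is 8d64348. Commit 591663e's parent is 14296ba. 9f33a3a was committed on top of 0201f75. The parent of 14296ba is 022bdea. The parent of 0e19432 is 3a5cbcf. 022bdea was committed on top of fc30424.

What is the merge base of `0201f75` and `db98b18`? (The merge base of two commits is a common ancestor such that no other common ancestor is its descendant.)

Ancestors of 0201f75: {0201f75, 3a5cbcf, 8d64348, bd05c24, fc30424}.
Ancestors of db98b18: {022bdea, 3a5cbcf, db98b18, fc30424}.
Common ancestors: {3a5cbcf, fc30424}.
Among these, fc30424 is not an ancestor of any other common ancestor — it is the merge base.

fc30424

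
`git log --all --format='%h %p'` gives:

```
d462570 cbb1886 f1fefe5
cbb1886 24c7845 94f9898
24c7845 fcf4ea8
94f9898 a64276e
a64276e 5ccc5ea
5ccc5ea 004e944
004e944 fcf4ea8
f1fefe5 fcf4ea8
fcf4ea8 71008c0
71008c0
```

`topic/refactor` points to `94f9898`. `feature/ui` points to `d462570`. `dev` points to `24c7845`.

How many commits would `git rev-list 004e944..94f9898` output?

3

Reachable from 94f9898: {004e944, 5ccc5ea, 71008c0, 94f9898, a64276e, fcf4ea8}.
Reachable from 004e944: {004e944, 71008c0, fcf4ea8}.
In 94f9898's history but not 004e944's: {5ccc5ea, 94f9898, a64276e} — 3 commits.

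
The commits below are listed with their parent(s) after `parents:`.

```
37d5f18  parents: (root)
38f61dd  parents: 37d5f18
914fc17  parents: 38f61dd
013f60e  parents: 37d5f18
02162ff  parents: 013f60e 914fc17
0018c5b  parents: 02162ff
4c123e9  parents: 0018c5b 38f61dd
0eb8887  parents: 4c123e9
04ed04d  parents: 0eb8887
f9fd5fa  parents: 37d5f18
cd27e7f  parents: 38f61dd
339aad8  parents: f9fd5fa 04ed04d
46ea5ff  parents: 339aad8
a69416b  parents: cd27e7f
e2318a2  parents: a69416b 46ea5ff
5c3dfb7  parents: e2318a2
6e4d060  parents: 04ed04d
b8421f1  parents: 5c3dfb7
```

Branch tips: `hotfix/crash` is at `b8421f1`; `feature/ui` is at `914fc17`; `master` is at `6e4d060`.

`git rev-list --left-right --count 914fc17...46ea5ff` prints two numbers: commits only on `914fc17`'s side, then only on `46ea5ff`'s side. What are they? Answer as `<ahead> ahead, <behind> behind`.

Reachable from 914fc17: {37d5f18, 38f61dd, 914fc17}.
Reachable from 46ea5ff: {0018c5b, 013f60e, 02162ff, 04ed04d, 0eb8887, 339aad8, 37d5f18, 38f61dd, 46ea5ff, 4c123e9, 914fc17, f9fd5fa}.
Only in 914fc17's history (ahead): {} — 0.
Only in 46ea5ff's history (behind): {0018c5b, 013f60e, 02162ff, 04ed04d, 0eb8887, 339aad8, 46ea5ff, 4c123e9, f9fd5fa} — 9.

0 ahead, 9 behind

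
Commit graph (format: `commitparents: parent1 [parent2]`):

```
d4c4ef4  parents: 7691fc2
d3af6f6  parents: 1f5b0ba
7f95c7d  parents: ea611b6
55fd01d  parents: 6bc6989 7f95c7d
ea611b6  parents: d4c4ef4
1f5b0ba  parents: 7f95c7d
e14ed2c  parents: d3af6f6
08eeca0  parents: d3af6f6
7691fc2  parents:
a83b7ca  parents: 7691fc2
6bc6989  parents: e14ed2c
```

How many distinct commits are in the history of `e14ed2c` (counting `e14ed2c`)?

7

Walking parent pointers from e14ed2c: reachable set = {1f5b0ba, 7691fc2, 7f95c7d, d3af6f6, d4c4ef4, e14ed2c, ea611b6}.
That is 7 commits.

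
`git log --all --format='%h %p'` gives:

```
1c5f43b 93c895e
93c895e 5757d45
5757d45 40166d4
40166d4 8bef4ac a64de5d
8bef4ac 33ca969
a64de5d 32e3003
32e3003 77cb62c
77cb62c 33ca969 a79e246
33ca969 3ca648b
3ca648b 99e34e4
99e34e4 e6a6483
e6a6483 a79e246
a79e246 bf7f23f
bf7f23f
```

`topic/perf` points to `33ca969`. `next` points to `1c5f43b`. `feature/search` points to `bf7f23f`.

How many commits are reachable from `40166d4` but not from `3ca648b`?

6

Reachable from 40166d4: {32e3003, 33ca969, 3ca648b, 40166d4, 77cb62c, 8bef4ac, 99e34e4, a64de5d, a79e246, bf7f23f, e6a6483}.
Reachable from 3ca648b: {3ca648b, 99e34e4, a79e246, bf7f23f, e6a6483}.
In 40166d4's history but not 3ca648b's: {32e3003, 33ca969, 40166d4, 77cb62c, 8bef4ac, a64de5d} — 6 commits.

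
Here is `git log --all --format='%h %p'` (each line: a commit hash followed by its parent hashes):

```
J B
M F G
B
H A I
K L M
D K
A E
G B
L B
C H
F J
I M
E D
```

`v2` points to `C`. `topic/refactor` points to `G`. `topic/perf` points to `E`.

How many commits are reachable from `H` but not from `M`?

Reachable from H: {A, B, D, E, F, G, H, I, J, K, L, M}.
Reachable from M: {B, F, G, J, M}.
In H's history but not M's: {A, D, E, H, I, K, L} — 7 commits.

7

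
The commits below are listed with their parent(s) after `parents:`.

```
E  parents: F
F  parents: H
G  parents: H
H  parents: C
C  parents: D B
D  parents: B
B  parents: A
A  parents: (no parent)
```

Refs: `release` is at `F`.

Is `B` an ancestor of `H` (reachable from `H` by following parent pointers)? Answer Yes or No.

Ancestors of H (commits reachable by following parents): {A, B, C, D, H}.
B is in that set, so it is an ancestor of H.

Yes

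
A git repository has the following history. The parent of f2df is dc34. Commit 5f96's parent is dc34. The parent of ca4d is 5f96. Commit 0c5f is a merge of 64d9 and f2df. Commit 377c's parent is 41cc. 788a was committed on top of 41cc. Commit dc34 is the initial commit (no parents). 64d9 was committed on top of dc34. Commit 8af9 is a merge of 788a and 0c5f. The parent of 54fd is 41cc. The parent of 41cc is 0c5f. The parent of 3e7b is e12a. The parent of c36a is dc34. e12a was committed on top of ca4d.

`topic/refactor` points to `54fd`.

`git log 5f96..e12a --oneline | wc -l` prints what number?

2

Reachable from e12a: {5f96, ca4d, dc34, e12a}.
Reachable from 5f96: {5f96, dc34}.
In e12a's history but not 5f96's: {ca4d, e12a} — 2 commits.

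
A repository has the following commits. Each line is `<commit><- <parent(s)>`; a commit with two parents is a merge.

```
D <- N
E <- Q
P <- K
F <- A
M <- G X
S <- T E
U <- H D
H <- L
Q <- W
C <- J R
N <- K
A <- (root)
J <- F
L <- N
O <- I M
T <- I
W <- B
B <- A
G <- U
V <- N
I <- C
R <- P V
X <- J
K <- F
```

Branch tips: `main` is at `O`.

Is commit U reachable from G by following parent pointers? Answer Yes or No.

Yes

Ancestors of G (commits reachable by following parents): {A, D, F, G, H, K, L, N, U}.
U is in that set, so it is an ancestor of G.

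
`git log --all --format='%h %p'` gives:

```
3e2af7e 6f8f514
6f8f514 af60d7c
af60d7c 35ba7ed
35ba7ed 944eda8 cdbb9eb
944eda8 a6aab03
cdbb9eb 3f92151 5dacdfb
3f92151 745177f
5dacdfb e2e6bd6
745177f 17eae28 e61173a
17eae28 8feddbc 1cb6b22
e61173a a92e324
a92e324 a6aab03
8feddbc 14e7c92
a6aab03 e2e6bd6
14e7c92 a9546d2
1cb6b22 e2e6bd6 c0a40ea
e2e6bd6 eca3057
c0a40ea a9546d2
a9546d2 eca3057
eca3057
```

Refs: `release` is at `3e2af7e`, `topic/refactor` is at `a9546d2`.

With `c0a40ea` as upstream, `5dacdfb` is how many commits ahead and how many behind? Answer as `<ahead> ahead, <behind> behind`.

Reachable from 5dacdfb: {5dacdfb, e2e6bd6, eca3057}.
Reachable from c0a40ea: {a9546d2, c0a40ea, eca3057}.
Only in 5dacdfb's history (ahead): {5dacdfb, e2e6bd6} — 2.
Only in c0a40ea's history (behind): {a9546d2, c0a40ea} — 2.

2 ahead, 2 behind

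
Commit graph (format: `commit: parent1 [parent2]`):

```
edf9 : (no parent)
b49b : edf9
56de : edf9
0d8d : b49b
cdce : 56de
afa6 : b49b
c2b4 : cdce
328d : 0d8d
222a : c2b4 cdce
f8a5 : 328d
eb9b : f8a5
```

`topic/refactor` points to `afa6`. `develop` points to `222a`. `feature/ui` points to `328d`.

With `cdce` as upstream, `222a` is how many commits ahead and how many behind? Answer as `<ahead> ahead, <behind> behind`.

Reachable from 222a: {222a, 56de, c2b4, cdce, edf9}.
Reachable from cdce: {56de, cdce, edf9}.
Only in 222a's history (ahead): {222a, c2b4} — 2.
Only in cdce's history (behind): {} — 0.

2 ahead, 0 behind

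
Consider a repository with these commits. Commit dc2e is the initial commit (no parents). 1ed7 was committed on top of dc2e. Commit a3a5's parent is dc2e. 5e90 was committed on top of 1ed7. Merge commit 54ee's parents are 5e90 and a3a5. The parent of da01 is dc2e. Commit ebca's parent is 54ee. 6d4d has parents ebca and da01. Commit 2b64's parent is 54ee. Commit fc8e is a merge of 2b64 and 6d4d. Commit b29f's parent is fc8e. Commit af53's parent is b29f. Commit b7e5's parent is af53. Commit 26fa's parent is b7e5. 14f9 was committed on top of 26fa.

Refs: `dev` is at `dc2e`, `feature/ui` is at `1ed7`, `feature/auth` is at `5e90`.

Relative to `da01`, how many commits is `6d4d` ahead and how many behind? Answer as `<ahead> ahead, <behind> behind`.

6 ahead, 0 behind

Reachable from 6d4d: {1ed7, 54ee, 5e90, 6d4d, a3a5, da01, dc2e, ebca}.
Reachable from da01: {da01, dc2e}.
Only in 6d4d's history (ahead): {1ed7, 54ee, 5e90, 6d4d, a3a5, ebca} — 6.
Only in da01's history (behind): {} — 0.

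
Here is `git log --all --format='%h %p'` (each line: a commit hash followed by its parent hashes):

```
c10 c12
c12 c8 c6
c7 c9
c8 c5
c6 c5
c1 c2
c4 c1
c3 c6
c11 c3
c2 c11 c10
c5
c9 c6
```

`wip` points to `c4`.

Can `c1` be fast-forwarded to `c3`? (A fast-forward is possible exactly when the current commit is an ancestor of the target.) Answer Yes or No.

No

A fast-forward from c1 to c3 is possible iff c1 is an ancestor of c3.
Ancestors of c3: {c3, c5, c6}.
c1 is not among them, so fast-forward is not possible.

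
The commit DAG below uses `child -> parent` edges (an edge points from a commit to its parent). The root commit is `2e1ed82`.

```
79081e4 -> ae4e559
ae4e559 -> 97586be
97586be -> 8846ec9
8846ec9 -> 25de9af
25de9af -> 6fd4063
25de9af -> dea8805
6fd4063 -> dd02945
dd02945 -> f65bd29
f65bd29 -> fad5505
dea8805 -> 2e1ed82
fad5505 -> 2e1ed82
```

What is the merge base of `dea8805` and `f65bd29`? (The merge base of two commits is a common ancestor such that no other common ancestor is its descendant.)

Ancestors of dea8805: {2e1ed82, dea8805}.
Ancestors of f65bd29: {2e1ed82, f65bd29, fad5505}.
Common ancestors: {2e1ed82}.
The only common ancestor is 2e1ed82, so it is the merge base.

2e1ed82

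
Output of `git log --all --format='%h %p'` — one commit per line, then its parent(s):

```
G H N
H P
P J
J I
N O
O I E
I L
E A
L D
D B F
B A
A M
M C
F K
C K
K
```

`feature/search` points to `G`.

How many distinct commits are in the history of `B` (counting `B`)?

5

Walking parent pointers from B: reachable set = {A, B, C, K, M}.
That is 5 commits.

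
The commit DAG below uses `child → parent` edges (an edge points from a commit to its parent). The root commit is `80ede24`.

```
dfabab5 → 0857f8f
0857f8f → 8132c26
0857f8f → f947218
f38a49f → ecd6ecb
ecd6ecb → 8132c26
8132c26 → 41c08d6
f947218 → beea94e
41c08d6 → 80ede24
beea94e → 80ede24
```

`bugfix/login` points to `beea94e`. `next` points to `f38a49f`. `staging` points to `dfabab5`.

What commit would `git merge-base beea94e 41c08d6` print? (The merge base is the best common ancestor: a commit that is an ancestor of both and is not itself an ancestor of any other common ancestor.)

80ede24

Ancestors of beea94e: {80ede24, beea94e}.
Ancestors of 41c08d6: {41c08d6, 80ede24}.
Common ancestors: {80ede24}.
The only common ancestor is 80ede24, so it is the merge base.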